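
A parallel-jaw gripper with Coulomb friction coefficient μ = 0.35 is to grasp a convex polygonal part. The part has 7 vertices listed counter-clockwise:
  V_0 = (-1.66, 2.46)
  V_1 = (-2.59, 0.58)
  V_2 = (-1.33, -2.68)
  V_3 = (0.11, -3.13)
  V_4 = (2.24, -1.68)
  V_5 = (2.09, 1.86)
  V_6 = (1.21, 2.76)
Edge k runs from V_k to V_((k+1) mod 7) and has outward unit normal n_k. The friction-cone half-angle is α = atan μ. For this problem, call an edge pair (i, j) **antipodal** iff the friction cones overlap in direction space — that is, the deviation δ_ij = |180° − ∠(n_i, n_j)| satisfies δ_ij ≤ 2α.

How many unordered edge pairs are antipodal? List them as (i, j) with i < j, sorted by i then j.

count = 7; pairs: (0,3), (0,4), (1,4), (1,5), (2,5), (2,6), (3,6)

α = atan 0.35 = 19.29°;  2α = 38.58°
n_0 = (-0.8963, +0.4434)
n_1 = (-0.9328, -0.3605)
n_2 = (-0.2983, -0.9545)
n_3 = (+0.5627, -0.8266)
n_4 = (+0.9991, +0.0423)
n_5 = (+0.7150, +0.6991)
n_6 = (-0.1040, +0.9946)
  (0,1): δ = 132.55°  ·
  (0,2): δ = 81.03°  ·
  (0,3): δ = 29.43°  ✓
  (0,4): δ = 28.75°  ✓
  (0,5): δ = 70.68°  ·
  (0,6): δ = 122.29°  ·
  (1,2): δ = 128.49°  ·
  (1,3): δ = 76.89°  ·
  (1,4): δ = 18.71°  ✓
  (1,5): δ = 23.22°  ✓
  (1,6): δ = 74.84°  ·
  (2,3): δ = 128.40°  ·
  (2,4): δ = 70.22°  ·
  (2,5): δ = 28.29°  ✓
  (2,6): δ = 23.32°  ✓
  (3,4): δ = 121.82°  ·
  (3,5): δ = 79.89°  ·
  (3,6): δ = 28.28°  ✓
  (4,5): δ = 138.07°  ·
  (4,6): δ = 86.46°  ·
  (5,6): δ = 128.39°  ·
antipodal pairs: 7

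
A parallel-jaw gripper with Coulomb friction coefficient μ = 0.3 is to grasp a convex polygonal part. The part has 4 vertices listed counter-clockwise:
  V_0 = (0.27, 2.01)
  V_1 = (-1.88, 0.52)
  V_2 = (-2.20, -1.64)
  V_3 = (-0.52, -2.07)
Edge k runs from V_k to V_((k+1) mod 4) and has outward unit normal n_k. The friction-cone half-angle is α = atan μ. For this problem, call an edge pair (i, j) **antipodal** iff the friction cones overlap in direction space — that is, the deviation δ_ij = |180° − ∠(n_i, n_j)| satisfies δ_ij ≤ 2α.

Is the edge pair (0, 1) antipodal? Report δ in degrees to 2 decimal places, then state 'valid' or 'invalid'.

α = atan 0.3 = 16.70°;  2α = 33.40°
edge 0: e_0 = (-2.15, -1.49);  n_0 = (-0.5696, +0.8219)
edge 1: e_1 = (-0.32, -2.16);  n_1 = (-0.9892, +0.1465)
∠(n_0, n_1) = 46.85°
δ = |180° − 46.85°| = 133.15°
133.15° > 2α = 33.40°  →  invalid

δ = 133.15°, invalid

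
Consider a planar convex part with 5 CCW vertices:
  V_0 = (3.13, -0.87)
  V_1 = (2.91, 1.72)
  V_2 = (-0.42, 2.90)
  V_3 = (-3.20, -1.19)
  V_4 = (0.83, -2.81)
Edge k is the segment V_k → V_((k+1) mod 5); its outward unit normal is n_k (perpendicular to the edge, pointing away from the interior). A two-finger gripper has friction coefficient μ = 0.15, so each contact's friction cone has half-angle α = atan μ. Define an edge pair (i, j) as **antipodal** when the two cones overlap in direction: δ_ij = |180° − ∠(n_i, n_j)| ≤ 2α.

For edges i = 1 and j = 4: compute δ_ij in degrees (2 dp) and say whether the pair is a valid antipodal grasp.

δ = 59.66°, invalid

α = atan 0.15 = 8.53°;  2α = 17.06°
edge 1: e_1 = (-3.33, +1.18);  n_1 = (+0.3340, +0.9426)
edge 4: e_4 = (+2.30, +1.94);  n_4 = (+0.6447, -0.7644)
∠(n_1, n_4) = 120.34°
δ = |180° − 120.34°| = 59.66°
59.66° > 2α = 17.06°  →  invalid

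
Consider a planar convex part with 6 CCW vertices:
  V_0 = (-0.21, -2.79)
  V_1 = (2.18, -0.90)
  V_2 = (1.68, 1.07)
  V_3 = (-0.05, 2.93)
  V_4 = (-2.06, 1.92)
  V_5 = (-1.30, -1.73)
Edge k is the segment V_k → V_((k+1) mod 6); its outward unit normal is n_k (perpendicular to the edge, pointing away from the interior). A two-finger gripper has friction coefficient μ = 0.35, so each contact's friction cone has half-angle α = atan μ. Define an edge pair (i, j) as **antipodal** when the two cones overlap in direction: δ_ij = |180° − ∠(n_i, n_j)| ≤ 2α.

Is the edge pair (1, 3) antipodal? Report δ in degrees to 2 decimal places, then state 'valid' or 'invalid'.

α = atan 0.35 = 19.29°;  2α = 38.58°
edge 1: e_1 = (-0.50, +1.97);  n_1 = (+0.9693, +0.2460)
edge 3: e_3 = (-2.01, -1.01);  n_3 = (-0.4490, +0.8935)
∠(n_1, n_3) = 102.44°
δ = |180° − 102.44°| = 77.56°
77.56° > 2α = 38.58°  →  invalid

δ = 77.56°, invalid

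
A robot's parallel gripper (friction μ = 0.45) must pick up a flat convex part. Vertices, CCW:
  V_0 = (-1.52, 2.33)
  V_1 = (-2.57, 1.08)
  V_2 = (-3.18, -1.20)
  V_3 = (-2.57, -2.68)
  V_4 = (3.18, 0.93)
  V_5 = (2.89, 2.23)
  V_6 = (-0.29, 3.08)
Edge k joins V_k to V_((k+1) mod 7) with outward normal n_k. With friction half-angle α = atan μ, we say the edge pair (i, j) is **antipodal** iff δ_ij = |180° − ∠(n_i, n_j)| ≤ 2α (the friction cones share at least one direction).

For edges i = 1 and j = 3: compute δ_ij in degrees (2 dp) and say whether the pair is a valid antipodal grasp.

α = atan 0.45 = 24.23°;  2α = 48.46°
edge 1: e_1 = (-0.61, -2.28);  n_1 = (-0.9660, +0.2585)
edge 3: e_3 = (+5.75, +3.61);  n_3 = (+0.5317, -0.8469)
∠(n_1, n_3) = 137.10°
δ = |180° − 137.10°| = 42.90°
42.90° ≤ 2α = 48.46°  →  valid

δ = 42.90°, valid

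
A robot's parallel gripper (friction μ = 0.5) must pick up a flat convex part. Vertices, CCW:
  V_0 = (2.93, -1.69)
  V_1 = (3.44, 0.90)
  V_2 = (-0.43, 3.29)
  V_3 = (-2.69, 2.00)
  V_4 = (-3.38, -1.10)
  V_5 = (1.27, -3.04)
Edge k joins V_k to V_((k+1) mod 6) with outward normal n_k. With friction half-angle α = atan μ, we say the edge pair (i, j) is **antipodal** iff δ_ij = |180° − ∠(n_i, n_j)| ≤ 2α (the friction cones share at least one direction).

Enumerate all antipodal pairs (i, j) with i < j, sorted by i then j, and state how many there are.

count = 6; pairs: (0,2), (0,3), (1,4), (2,4), (2,5), (3,5)

α = atan 0.5 = 26.57°;  2α = 53.13°
n_0 = (+0.9812, -0.1932)
n_1 = (+0.5254, +0.8508)
n_2 = (-0.4957, +0.8685)
n_3 = (-0.9761, +0.2173)
n_4 = (-0.3850, -0.9229)
n_5 = (+0.6309, -0.7758)
  (0,1): δ = 110.56°  ·
  (0,2): δ = 49.14°  ✓
  (0,3): δ = 1.41°  ✓
  (0,4): δ = 78.49°  ·
  (0,5): δ = 140.26°  ·
  (1,2): δ = 118.58°  ·
  (1,3): δ = 70.85°  ·
  (1,4): δ = 9.05°  ✓
  (1,5): δ = 70.82°  ·
  (2,3): δ = 132.27°  ·
  (2,4): δ = 52.36°  ✓
  (2,5): δ = 9.40°  ✓
  (3,4): δ = 100.10°  ·
  (3,5): δ = 38.33°  ✓
  (4,5): δ = 118.23°  ·
antipodal pairs: 6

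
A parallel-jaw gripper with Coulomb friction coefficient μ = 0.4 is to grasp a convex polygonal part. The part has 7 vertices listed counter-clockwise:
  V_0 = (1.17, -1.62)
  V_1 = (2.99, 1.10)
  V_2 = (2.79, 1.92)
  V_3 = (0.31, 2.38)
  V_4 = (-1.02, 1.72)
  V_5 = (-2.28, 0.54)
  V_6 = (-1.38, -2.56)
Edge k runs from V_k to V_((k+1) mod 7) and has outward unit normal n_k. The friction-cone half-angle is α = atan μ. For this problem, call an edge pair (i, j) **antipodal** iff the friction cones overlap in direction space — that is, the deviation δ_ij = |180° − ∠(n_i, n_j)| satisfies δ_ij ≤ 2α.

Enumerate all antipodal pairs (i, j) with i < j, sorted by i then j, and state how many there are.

α = atan 0.4 = 21.80°;  2α = 43.60°
n_0 = (+0.8311, -0.5561)
n_1 = (+0.9715, +0.2370)
n_2 = (+0.1824, +0.9832)
n_3 = (-0.4445, +0.8958)
n_4 = (-0.6836, +0.7299)
n_5 = (-0.9603, -0.2788)
n_6 = (+0.3459, -0.9383)
  (0,1): δ = 132.51°  ·
  (0,2): δ = 66.72°  ·
  (0,3): δ = 29.82°  ✓
  (0,4): δ = 13.09°  ✓
  (0,5): δ = 49.98°  ·
  (0,6): δ = 144.02°  ·
  (1,2): δ = 114.21°  ·
  (1,3): δ = 77.31°  ·
  (1,4): δ = 60.58°  ·
  (1,5): δ = 2.48°  ✓
  (1,6): δ = 96.53°  ·
  (2,3): δ = 143.10°  ·
  (2,4): δ = 126.37°  ·
  (2,5): δ = 63.30°  ·
  (2,6): δ = 30.74°  ✓
  (3,4): δ = 163.27°  ·
  (3,5): δ = 100.20°  ·
  (3,6): δ = 6.16°  ✓
  (4,5): δ = 116.93°  ·
  (4,6): δ = 22.89°  ✓
  (5,6): δ = 85.95°  ·
antipodal pairs: 6

count = 6; pairs: (0,3), (0,4), (1,5), (2,6), (3,6), (4,6)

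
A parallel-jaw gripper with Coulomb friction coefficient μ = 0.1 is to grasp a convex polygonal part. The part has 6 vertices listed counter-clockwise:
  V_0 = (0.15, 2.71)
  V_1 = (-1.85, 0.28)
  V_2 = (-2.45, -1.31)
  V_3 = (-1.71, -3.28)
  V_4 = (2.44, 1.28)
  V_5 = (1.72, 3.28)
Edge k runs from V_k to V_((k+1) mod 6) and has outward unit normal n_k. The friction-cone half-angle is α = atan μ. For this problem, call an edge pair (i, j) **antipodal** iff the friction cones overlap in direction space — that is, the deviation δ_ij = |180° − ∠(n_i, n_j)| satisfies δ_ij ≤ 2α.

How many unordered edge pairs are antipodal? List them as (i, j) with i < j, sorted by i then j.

count = 2; pairs: (0,3), (2,4)

α = atan 0.1 = 5.71°;  2α = 11.42°
n_0 = (-0.7721, +0.6355)
n_1 = (-0.9356, +0.3531)
n_2 = (-0.9361, -0.3516)
n_3 = (+0.7396, -0.6731)
n_4 = (+0.9409, +0.3387)
n_5 = (-0.3413, +0.9400)
  (0,1): δ = 161.22°  ·
  (0,2): δ = 119.96°  ·
  (0,3): δ = 2.85°  ✓
  (0,4): δ = 59.25°  ·
  (0,5): δ = 149.41°  ·
  (1,2): δ = 138.74°  ·
  (1,3): δ = 21.63°  ·
  (1,4): δ = 40.47°  ·
  (1,5): δ = 130.63°  ·
  (2,3): δ = 62.89°  ·
  (2,4): δ = 0.79°  ✓
  (2,5): δ = 89.37°  ·
  (3,4): δ = 117.90°  ·
  (3,5): δ = 27.74°  ·
  (4,5): δ = 89.85°  ·
antipodal pairs: 2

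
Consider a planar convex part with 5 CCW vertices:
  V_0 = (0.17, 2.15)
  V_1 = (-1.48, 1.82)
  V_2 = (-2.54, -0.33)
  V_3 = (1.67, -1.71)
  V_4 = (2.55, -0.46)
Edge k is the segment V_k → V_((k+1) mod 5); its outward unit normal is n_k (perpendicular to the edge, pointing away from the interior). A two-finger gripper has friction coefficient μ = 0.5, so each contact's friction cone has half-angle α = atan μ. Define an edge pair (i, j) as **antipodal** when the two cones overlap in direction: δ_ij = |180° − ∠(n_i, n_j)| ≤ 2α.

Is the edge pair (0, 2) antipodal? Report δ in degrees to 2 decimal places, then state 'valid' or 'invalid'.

α = atan 0.5 = 26.57°;  2α = 53.13°
edge 0: e_0 = (-1.65, -0.33);  n_0 = (-0.1961, +0.9806)
edge 2: e_2 = (+4.21, -1.38);  n_2 = (-0.3115, -0.9503)
∠(n_0, n_2) = 150.54°
δ = |180° − 150.54°| = 29.46°
29.46° ≤ 2α = 53.13°  →  valid

δ = 29.46°, valid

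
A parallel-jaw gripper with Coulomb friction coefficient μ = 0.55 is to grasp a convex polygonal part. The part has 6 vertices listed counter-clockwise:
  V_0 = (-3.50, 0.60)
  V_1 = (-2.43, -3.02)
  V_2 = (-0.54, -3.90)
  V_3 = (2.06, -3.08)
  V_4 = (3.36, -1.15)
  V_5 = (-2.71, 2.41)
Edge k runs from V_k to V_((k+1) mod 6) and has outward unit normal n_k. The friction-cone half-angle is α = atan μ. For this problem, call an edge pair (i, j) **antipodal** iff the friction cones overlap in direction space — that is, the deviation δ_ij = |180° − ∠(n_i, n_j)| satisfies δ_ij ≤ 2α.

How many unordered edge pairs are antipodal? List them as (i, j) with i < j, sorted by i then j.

count = 6; pairs: (0,3), (0,4), (1,4), (2,4), (2,5), (3,5)

α = atan 0.55 = 28.81°;  2α = 57.62°
n_0 = (-0.9590, -0.2835)
n_1 = (-0.4221, -0.9066)
n_2 = (+0.3008, -0.9537)
n_3 = (+0.8294, -0.5587)
n_4 = (+0.5059, +0.8626)
n_5 = (-0.9165, +0.4000)
  (0,1): δ = 131.43°  ·
  (0,2): δ = 88.96°  ·
  (0,3): δ = 50.43°  ✓
  (0,4): δ = 43.14°  ✓
  (0,5): δ = 139.95°  ·
  (1,2): δ = 137.53°  ·
  (1,3): δ = 99.00°  ·
  (1,4): δ = 5.42°  ✓
  (1,5): δ = 91.39°  ·
  (2,3): δ = 141.47°  ·
  (2,4): δ = 47.90°  ✓
  (2,5): δ = 48.92°  ✓
  (3,4): δ = 86.43°  ·
  (3,5): δ = 10.38°  ✓
  (4,5): δ = 83.19°  ·
antipodal pairs: 6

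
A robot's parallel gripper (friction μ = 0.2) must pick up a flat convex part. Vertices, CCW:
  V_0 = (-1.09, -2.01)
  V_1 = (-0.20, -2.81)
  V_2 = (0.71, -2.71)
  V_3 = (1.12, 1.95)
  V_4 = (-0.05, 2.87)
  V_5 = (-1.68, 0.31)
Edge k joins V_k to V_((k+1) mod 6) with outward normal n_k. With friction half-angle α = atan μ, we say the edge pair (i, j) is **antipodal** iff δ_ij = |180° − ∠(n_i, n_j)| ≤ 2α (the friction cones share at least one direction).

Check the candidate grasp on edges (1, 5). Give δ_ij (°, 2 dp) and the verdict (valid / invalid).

α = atan 0.2 = 11.31°;  2α = 22.62°
edge 1: e_1 = (+0.91, +0.10);  n_1 = (+0.1092, -0.9940)
edge 5: e_5 = (+0.59, -2.32);  n_5 = (-0.9692, -0.2465)
∠(n_1, n_5) = 82.00°
δ = |180° − 82.00°| = 98.00°
98.00° > 2α = 22.62°  →  invalid

δ = 98.00°, invalid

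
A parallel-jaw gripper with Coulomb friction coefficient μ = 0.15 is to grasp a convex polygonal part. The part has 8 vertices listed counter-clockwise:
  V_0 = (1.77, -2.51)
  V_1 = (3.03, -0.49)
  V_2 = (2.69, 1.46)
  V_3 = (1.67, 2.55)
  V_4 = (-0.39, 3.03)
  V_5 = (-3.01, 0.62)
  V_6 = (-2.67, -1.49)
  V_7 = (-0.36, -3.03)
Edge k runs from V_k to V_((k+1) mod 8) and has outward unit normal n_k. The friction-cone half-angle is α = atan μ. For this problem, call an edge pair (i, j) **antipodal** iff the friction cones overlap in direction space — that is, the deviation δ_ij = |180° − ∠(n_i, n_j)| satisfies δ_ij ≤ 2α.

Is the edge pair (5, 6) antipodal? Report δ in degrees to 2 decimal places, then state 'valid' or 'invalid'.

α = atan 0.15 = 8.53°;  2α = 17.06°
edge 5: e_5 = (+0.34, -2.11);  n_5 = (-0.9873, -0.1591)
edge 6: e_6 = (+2.31, -1.54);  n_6 = (-0.5547, -0.8321)
∠(n_5, n_6) = 47.16°
δ = |180° − 47.16°| = 132.84°
132.84° > 2α = 17.06°  →  invalid

δ = 132.84°, invalid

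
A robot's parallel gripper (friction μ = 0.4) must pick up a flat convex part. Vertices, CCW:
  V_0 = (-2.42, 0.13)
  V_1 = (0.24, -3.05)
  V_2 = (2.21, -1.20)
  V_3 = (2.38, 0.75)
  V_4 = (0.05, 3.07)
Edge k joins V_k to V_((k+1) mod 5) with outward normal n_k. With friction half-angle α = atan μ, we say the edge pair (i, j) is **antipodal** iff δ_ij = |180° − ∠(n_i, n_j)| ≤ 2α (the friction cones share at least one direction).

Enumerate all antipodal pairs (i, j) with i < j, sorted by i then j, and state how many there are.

count = 3; pairs: (0,3), (1,4), (2,4)

α = atan 0.4 = 21.80°;  2α = 43.60°
n_0 = (-0.7670, -0.6416)
n_1 = (+0.6846, -0.7290)
n_2 = (+0.9962, -0.0869)
n_3 = (+0.7056, +0.7086)
n_4 = (-0.7657, +0.6433)
  (0,1): δ = 86.71°  ·
  (0,2): δ = 44.89°  ·
  (0,3): δ = 5.21°  ✓
  (0,4): δ = 100.05°  ·
  (1,2): δ = 138.18°  ·
  (1,3): δ = 88.08°  ·
  (1,4): δ = 6.76°  ✓
  (2,3): δ = 129.89°  ·
  (2,4): δ = 35.05°  ✓
  (3,4): δ = 85.16°  ·
antipodal pairs: 3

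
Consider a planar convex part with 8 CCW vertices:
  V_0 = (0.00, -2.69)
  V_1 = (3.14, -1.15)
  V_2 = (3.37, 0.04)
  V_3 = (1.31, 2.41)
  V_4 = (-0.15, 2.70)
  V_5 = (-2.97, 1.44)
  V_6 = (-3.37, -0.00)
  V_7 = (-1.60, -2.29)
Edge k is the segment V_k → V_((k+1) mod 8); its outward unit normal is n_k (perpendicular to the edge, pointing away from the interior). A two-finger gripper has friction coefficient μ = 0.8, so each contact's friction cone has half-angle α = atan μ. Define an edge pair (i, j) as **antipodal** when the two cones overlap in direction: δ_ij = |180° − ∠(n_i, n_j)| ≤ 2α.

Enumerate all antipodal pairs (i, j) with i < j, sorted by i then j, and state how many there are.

α = atan 0.8 = 38.66°;  2α = 77.32°
n_0 = (+0.4403, -0.8978)
n_1 = (+0.9818, -0.1898)
n_2 = (+0.7547, +0.6560)
n_3 = (+0.1948, +0.9808)
n_4 = (-0.4079, +0.9130)
n_5 = (-0.9635, +0.2676)
n_6 = (-0.7912, -0.6115)
n_7 = (-0.2425, -0.9701)
  (0,1): δ = 127.06°  ·
  (0,2): δ = 75.13°  ✓
  (0,3): δ = 37.36°  ✓
  (0,4): δ = 2.05°  ✓
  (0,5): δ = 48.35°  ✓
  (0,6): δ = 101.58°  ·
  (0,7): δ = 139.84°  ·
  (1,2): δ = 128.06°  ·
  (1,3): δ = 90.30°  ·
  (1,4): δ = 54.99°  ✓
  (1,5): δ = 4.59°  ✓
  (1,6): δ = 48.64°  ✓
  (1,7): δ = 86.90°  ·
  (2,3): δ = 142.23°  ·
  (2,4): δ = 106.92°  ·
  (2,5): δ = 56.52°  ✓
  (2,6): δ = 3.30°  ✓
  (2,7): δ = 34.97°  ✓
  (3,4): δ = 144.69°  ·
  (3,5): δ = 94.29°  ·
  (3,6): δ = 41.06°  ✓
  (3,7): δ = 2.80°  ✓
  (4,5): δ = 129.60°  ·
  (4,6): δ = 76.37°  ✓
  (4,7): δ = 38.11°  ✓
  (5,6): δ = 126.77°  ·
  (5,7): δ = 88.51°  ·
  (6,7): δ = 141.74°  ·
antipodal pairs: 14

count = 14; pairs: (0,2), (0,3), (0,4), (0,5), (1,4), (1,5), (1,6), (2,5), (2,6), (2,7), (3,6), (3,7), (4,6), (4,7)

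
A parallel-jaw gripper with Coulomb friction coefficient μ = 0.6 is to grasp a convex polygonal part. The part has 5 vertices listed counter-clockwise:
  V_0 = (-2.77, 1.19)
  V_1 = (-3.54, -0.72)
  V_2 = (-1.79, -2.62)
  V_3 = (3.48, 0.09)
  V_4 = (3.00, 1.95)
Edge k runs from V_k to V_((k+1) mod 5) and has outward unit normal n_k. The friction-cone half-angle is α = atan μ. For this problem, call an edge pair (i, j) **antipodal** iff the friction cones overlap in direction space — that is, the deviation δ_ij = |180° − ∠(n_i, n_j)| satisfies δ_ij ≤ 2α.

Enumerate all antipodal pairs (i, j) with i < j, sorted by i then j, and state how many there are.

α = atan 0.6 = 30.96°;  2α = 61.93°
n_0 = (-0.9275, +0.3739)
n_1 = (-0.7355, -0.6775)
n_2 = (+0.4573, -0.8893)
n_3 = (+0.9683, +0.2499)
n_4 = (-0.1306, +0.9914)
  (0,1): δ = 115.40°  ·
  (0,2): δ = 40.83°  ✓
  (0,3): δ = 36.43°  ✓
  (0,4): δ = 119.46°  ·
  (1,2): δ = 105.43°  ·
  (1,3): δ = 28.18°  ✓
  (1,4): δ = 54.86°  ✓
  (2,3): δ = 102.74°  ·
  (2,4): δ = 19.71°  ✓
  (3,4): δ = 96.97°  ·
antipodal pairs: 5

count = 5; pairs: (0,2), (0,3), (1,3), (1,4), (2,4)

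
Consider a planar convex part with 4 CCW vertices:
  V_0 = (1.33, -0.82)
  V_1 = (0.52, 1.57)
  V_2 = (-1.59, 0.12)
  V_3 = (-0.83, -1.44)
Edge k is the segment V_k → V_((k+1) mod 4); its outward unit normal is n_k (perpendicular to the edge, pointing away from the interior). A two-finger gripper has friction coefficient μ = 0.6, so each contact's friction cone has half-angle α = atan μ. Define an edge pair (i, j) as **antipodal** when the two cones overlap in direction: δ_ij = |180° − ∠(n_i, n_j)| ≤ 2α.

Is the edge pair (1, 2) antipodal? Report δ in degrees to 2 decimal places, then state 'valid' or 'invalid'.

α = atan 0.6 = 30.96°;  2α = 61.93°
edge 1: e_1 = (-2.11, -1.45);  n_1 = (-0.5664, +0.8242)
edge 2: e_2 = (+0.76, -1.56);  n_2 = (-0.8990, -0.4380)
∠(n_1, n_2) = 81.48°
δ = |180° − 81.48°| = 98.52°
98.52° > 2α = 61.93°  →  invalid

δ = 98.52°, invalid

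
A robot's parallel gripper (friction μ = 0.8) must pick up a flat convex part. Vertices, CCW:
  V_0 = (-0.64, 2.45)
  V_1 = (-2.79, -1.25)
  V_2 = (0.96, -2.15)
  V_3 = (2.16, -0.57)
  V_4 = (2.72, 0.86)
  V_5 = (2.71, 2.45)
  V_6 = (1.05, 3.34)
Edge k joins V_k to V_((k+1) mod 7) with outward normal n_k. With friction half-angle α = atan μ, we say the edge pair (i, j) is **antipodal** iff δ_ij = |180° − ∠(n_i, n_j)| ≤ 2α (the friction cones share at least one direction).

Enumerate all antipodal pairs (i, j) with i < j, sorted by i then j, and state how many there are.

α = atan 0.8 = 38.66°;  2α = 77.32°
n_0 = (-0.8646, +0.5024)
n_1 = (-0.2334, -0.9724)
n_2 = (+0.7964, -0.6048)
n_3 = (+0.9311, -0.3646)
n_4 = (+1.0000, +0.0063)
n_5 = (+0.4725, +0.8813)
n_6 = (-0.4660, +0.8848)
  (0,1): δ = 73.34°  ✓
  (0,2): δ = 7.06°  ✓
  (0,3): δ = 8.77°  ✓
  (0,4): δ = 30.52°  ✓
  (0,5): δ = 91.96°  ·
  (0,6): δ = 147.93°  ·
  (1,2): δ = 113.72°  ·
  (1,3): δ = 97.89°  ·
  (1,4): δ = 76.14°  ✓
  (1,5): δ = 14.70°  ✓
  (1,6): δ = 41.27°  ✓
  (2,3): δ = 164.17°  ·
  (2,4): δ = 142.42°  ·
  (2,5): δ = 80.98°  ·
  (2,6): δ = 25.01°  ✓
  (3,4): δ = 158.25°  ·
  (3,5): δ = 96.81°  ·
  (3,6): δ = 40.84°  ✓
  (4,5): δ = 118.56°  ·
  (4,6): δ = 62.59°  ✓
  (5,6): δ = 124.03°  ·
antipodal pairs: 10

count = 10; pairs: (0,1), (0,2), (0,3), (0,4), (1,4), (1,5), (1,6), (2,6), (3,6), (4,6)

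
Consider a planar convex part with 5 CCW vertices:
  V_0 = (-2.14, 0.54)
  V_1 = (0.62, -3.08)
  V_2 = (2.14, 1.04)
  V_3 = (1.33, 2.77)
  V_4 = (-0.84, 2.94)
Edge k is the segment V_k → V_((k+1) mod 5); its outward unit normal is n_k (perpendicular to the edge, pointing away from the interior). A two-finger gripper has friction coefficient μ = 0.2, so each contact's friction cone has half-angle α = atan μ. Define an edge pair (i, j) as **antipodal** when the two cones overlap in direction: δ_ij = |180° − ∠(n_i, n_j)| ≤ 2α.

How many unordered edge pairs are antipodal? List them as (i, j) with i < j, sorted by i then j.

α = atan 0.2 = 11.31°;  2α = 22.62°
n_0 = (-0.7952, -0.6063)
n_1 = (+0.9382, -0.3461)
n_2 = (+0.9056, +0.4240)
n_3 = (+0.0781, +0.9969)
n_4 = (-0.8793, +0.4763)
  (0,1): δ = 57.57°  ·
  (0,2): δ = 12.23°  ✓
  (0,3): δ = 48.20°  ·
  (0,4): δ = 114.23°  ·
  (1,2): δ = 134.66°  ·
  (1,3): δ = 74.23°  ·
  (1,4): δ = 8.19°  ✓
  (2,3): δ = 119.57°  ·
  (2,4): δ = 53.53°  ·
  (3,4): δ = 113.96°  ·
antipodal pairs: 2

count = 2; pairs: (0,2), (1,4)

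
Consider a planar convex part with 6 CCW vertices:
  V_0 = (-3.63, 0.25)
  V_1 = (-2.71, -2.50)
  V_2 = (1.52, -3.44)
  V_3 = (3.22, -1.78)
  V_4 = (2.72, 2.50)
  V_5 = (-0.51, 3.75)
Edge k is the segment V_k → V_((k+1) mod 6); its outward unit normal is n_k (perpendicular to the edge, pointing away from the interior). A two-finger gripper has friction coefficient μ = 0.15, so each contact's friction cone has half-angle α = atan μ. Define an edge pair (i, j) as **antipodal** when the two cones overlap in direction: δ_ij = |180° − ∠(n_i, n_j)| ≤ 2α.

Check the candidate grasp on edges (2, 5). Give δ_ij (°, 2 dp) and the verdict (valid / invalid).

δ = 3.97°, valid

α = atan 0.15 = 8.53°;  2α = 17.06°
edge 2: e_2 = (+1.70, +1.66);  n_2 = (+0.6986, -0.7155)
edge 5: e_5 = (-3.12, -3.50);  n_5 = (-0.7465, +0.6654)
∠(n_2, n_5) = 176.03°
δ = |180° − 176.03°| = 3.97°
3.97° ≤ 2α = 17.06°  →  valid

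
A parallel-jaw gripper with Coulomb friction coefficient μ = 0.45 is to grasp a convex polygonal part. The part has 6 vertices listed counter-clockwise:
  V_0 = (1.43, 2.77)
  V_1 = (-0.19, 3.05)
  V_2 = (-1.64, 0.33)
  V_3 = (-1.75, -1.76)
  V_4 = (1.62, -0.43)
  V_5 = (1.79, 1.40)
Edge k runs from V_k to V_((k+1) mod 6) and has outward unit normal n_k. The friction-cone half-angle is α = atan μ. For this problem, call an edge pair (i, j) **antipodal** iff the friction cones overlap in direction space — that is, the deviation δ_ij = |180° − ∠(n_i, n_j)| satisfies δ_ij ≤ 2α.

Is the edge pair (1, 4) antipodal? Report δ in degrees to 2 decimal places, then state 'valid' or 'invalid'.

δ = 22.75°, valid

α = atan 0.45 = 24.23°;  2α = 48.46°
edge 1: e_1 = (-1.45, -2.72);  n_1 = (-0.8824, +0.4704)
edge 4: e_4 = (+0.17, +1.83);  n_4 = (+0.9957, -0.0925)
∠(n_1, n_4) = 157.25°
δ = |180° − 157.25°| = 22.75°
22.75° ≤ 2α = 48.46°  →  valid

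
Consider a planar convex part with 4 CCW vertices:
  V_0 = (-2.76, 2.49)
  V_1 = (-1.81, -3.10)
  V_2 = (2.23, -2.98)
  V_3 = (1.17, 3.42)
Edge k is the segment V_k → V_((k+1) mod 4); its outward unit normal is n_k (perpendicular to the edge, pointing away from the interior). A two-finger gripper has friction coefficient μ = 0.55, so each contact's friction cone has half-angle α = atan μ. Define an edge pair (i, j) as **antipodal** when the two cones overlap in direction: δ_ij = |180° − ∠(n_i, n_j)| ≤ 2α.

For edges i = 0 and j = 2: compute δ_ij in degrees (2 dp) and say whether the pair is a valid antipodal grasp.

α = atan 0.55 = 28.81°;  2α = 57.62°
edge 0: e_0 = (+0.95, -5.59);  n_0 = (-0.9859, -0.1675)
edge 2: e_2 = (-1.06, +6.40);  n_2 = (+0.9866, +0.1634)
∠(n_0, n_2) = 179.76°
δ = |180° − 179.76°| = 0.24°
0.24° ≤ 2α = 57.62°  →  valid

δ = 0.24°, valid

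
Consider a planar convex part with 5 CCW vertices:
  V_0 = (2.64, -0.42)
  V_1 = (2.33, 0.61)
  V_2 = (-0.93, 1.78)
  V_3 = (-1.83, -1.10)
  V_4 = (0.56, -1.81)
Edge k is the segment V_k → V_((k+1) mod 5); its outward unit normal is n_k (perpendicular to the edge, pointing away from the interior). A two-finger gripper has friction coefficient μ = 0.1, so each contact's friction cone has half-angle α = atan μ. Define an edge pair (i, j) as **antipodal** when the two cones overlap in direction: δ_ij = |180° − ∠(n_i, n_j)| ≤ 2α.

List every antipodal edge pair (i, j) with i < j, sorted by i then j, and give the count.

count = 1; pairs: (1,3)

α = atan 0.1 = 5.71°;  2α = 11.42°
n_0 = (+0.9576, +0.2882)
n_1 = (+0.3378, +0.9412)
n_2 = (-0.9545, +0.2983)
n_3 = (-0.2848, -0.9586)
n_4 = (+0.5556, -0.8314)
  (0,1): δ = 126.49°  ·
  (0,2): δ = 34.10°  ·
  (0,3): δ = 56.70°  ·
  (0,4): δ = 107.00°  ·
  (1,2): δ = 87.61°  ·
  (1,3): δ = 3.20°  ✓
  (1,4): δ = 53.50°  ·
  (2,3): δ = 89.19°  ·
  (2,4): δ = 38.89°  ·
  (3,4): δ = 129.70°  ·
antipodal pairs: 1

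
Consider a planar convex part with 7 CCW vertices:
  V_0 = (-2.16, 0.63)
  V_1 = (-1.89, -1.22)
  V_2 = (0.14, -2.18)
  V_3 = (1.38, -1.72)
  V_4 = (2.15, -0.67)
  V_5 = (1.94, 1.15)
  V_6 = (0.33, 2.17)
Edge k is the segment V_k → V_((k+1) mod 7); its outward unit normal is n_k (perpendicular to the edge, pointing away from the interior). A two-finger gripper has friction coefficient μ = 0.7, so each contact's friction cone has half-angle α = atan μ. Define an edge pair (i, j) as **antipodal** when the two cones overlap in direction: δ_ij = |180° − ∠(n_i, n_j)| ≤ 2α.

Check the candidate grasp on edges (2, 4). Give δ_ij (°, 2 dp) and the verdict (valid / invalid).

δ = 103.77°, invalid

α = atan 0.7 = 34.99°;  2α = 69.98°
edge 2: e_2 = (+1.24, +0.46);  n_2 = (+0.3478, -0.9376)
edge 4: e_4 = (-0.21, +1.82);  n_4 = (+0.9934, +0.1146)
∠(n_2, n_4) = 76.23°
δ = |180° − 76.23°| = 103.77°
103.77° > 2α = 69.98°  →  invalid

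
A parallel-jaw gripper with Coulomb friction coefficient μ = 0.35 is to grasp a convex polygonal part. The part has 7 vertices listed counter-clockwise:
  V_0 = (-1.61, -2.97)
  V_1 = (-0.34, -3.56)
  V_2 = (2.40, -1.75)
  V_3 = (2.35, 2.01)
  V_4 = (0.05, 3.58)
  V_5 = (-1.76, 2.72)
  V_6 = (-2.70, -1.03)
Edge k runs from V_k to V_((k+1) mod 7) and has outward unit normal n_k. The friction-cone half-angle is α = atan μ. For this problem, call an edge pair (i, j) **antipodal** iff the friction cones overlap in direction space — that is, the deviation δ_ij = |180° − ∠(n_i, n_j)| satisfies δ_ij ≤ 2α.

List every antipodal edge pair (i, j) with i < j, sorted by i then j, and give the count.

count = 5; pairs: (0,3), (1,4), (2,5), (2,6), (3,6)

α = atan 0.35 = 19.29°;  2α = 38.58°
n_0 = (-0.4213, -0.9069)
n_1 = (+0.5512, -0.8344)
n_2 = (+0.9999, +0.0133)
n_3 = (+0.5638, +0.8259)
n_4 = (-0.4292, +0.9032)
n_5 = (-0.9700, +0.2431)
n_6 = (-0.8718, -0.4898)
  (0,1): δ = 121.63°  ·
  (0,2): δ = 64.32°  ·
  (0,3): δ = 9.40°  ✓
  (0,4): δ = 50.33°  ·
  (0,5): δ = 100.85°  ·
  (0,6): δ = 144.25°  ·
  (1,2): δ = 122.69°  ·
  (1,3): δ = 67.77°  ·
  (1,4): δ = 8.03°  ✓
  (1,5): δ = 42.48°  ·
  (1,6): δ = 85.88°  ·
  (2,3): δ = 125.08°  ·
  (2,4): δ = 65.35°  ·
  (2,5): δ = 14.83°  ✓
  (2,6): δ = 28.57°  ✓
  (3,4): δ = 120.27°  ·
  (3,5): δ = 69.75°  ·
  (3,6): δ = 26.35°  ✓
  (4,5): δ = 129.49°  ·
  (4,6): δ = 86.08°  ·
  (5,6): δ = 136.60°  ·
antipodal pairs: 5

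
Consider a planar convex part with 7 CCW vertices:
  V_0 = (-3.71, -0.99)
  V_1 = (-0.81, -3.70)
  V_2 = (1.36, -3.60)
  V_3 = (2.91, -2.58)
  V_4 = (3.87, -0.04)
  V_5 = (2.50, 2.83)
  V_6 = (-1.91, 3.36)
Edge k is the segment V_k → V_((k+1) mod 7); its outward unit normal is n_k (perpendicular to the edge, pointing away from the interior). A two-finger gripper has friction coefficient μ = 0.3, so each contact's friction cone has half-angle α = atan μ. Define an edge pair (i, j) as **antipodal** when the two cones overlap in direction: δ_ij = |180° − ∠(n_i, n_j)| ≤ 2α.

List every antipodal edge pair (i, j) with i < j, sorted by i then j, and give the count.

count = 3; pairs: (0,4), (1,5), (3,6)

α = atan 0.3 = 16.70°;  2α = 33.40°
n_0 = (-0.6828, -0.7306)
n_1 = (+0.0460, -0.9989)
n_2 = (+0.5497, -0.8354)
n_3 = (+0.9354, -0.3535)
n_4 = (+0.9025, +0.4308)
n_5 = (+0.1193, +0.9929)
n_6 = (-0.9240, +0.3824)
  (0,1): δ = 134.30°  ·
  (0,2): δ = 103.59°  ·
  (0,3): δ = 67.64°  ·
  (0,4): δ = 21.42°  ✓
  (0,5): δ = 36.21°  ·
  (0,6): δ = 110.58°  ·
  (1,2): δ = 149.29°  ·
  (1,3): δ = 113.34°  ·
  (1,4): δ = 67.12°  ·
  (1,5): δ = 9.49°  ✓
  (1,6): δ = 64.88°  ·
  (2,3): δ = 144.05°  ·
  (2,4): δ = 97.83°  ·
  (2,5): δ = 40.20°  ·
  (2,6): δ = 34.17°  ·
  (3,4): δ = 133.78°  ·
  (3,5): δ = 76.15°  ·
  (3,6): δ = 1.78°  ✓
  (4,5): δ = 122.37°  ·
  (4,6): δ = 48.00°  ·
  (5,6): δ = 105.63°  ·
antipodal pairs: 3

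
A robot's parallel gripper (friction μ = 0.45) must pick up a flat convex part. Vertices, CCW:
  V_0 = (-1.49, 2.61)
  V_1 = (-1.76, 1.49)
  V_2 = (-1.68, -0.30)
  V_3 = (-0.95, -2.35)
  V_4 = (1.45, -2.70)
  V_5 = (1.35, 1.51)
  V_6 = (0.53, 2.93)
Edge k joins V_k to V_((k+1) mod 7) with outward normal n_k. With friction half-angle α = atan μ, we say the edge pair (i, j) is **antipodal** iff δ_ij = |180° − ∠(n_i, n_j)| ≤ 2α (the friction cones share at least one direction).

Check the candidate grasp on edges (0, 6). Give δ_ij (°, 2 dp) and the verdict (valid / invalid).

α = atan 0.45 = 24.23°;  2α = 48.46°
edge 0: e_0 = (-0.27, -1.12);  n_0 = (-0.9722, +0.2344)
edge 6: e_6 = (-2.02, -0.32);  n_6 = (-0.1565, +0.9877)
∠(n_0, n_6) = 67.44°
δ = |180° − 67.44°| = 112.56°
112.56° > 2α = 48.46°  →  invalid

δ = 112.56°, invalid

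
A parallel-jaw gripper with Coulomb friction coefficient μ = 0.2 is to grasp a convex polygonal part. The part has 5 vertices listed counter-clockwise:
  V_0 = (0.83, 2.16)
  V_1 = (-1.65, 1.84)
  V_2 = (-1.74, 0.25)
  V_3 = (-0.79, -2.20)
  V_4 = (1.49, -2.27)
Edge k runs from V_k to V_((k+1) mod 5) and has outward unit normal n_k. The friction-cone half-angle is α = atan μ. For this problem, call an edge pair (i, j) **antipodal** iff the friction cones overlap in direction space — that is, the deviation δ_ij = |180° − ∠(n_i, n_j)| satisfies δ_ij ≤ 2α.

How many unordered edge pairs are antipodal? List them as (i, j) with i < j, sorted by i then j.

α = atan 0.2 = 11.31°;  2α = 22.62°
n_0 = (-0.1280, +0.9918)
n_1 = (-0.9984, +0.0565)
n_2 = (-0.9324, -0.3615)
n_3 = (-0.0307, -0.9995)
n_4 = (+0.9891, +0.1474)
  (0,1): δ = 100.59°  ·
  (0,2): δ = 76.16°  ·
  (0,3): δ = 9.11°  ✓
  (0,4): δ = 91.12°  ·
  (1,2): δ = 155.57°  ·
  (1,3): δ = 88.52°  ·
  (1,4): δ = 11.71°  ✓
  (2,3): δ = 112.95°  ·
  (2,4): δ = 12.72°  ✓
  (3,4): δ = 79.77°  ·
antipodal pairs: 3

count = 3; pairs: (0,3), (1,4), (2,4)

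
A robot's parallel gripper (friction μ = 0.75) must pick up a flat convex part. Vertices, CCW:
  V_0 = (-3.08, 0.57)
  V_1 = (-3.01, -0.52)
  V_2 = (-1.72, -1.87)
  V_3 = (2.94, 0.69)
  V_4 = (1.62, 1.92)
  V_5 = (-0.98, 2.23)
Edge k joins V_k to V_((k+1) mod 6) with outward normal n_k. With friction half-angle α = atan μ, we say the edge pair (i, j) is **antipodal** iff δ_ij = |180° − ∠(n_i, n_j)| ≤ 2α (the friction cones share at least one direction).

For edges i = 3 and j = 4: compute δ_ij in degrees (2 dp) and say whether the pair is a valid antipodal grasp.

δ = 143.82°, invalid

α = atan 0.75 = 36.87°;  2α = 73.74°
edge 3: e_3 = (-1.32, +1.23);  n_3 = (+0.6817, +0.7316)
edge 4: e_4 = (-2.60, +0.31);  n_4 = (+0.1184, +0.9930)
∠(n_3, n_4) = 36.18°
δ = |180° − 36.18°| = 143.82°
143.82° > 2α = 73.74°  →  invalid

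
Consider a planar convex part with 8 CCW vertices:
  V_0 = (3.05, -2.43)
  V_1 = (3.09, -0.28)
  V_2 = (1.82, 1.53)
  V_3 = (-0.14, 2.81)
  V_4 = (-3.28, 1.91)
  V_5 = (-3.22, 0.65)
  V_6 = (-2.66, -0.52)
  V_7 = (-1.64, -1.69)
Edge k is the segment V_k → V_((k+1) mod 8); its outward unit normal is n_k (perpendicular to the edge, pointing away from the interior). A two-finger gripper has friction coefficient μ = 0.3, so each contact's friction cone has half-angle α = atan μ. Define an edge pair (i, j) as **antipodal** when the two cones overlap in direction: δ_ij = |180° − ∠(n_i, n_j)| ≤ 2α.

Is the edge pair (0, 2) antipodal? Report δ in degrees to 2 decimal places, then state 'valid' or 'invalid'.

α = atan 0.3 = 16.70°;  2α = 33.40°
edge 0: e_0 = (+0.04, +2.15);  n_0 = (+0.9998, -0.0186)
edge 2: e_2 = (-1.96, +1.28);  n_2 = (+0.5468, +0.8373)
∠(n_0, n_2) = 57.92°
δ = |180° − 57.92°| = 122.08°
122.08° > 2α = 33.40°  →  invalid

δ = 122.08°, invalid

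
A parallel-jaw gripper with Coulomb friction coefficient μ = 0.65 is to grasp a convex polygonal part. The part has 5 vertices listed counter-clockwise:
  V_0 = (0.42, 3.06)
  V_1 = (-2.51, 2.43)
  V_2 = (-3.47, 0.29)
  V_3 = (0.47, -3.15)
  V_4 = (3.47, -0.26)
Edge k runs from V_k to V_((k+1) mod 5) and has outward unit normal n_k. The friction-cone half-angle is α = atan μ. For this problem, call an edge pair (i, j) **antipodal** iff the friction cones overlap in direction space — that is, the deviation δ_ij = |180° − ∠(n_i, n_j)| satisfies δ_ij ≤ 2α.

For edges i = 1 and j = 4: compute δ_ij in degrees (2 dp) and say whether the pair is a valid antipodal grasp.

δ = 66.73°, invalid

α = atan 0.65 = 33.02°;  2α = 66.05°
edge 1: e_1 = (-0.96, -2.14);  n_1 = (-0.9124, +0.4093)
edge 4: e_4 = (-3.05, +3.32);  n_4 = (+0.7364, +0.6765)
∠(n_1, n_4) = 113.27°
δ = |180° − 113.27°| = 66.73°
66.73° > 2α = 66.05°  →  invalid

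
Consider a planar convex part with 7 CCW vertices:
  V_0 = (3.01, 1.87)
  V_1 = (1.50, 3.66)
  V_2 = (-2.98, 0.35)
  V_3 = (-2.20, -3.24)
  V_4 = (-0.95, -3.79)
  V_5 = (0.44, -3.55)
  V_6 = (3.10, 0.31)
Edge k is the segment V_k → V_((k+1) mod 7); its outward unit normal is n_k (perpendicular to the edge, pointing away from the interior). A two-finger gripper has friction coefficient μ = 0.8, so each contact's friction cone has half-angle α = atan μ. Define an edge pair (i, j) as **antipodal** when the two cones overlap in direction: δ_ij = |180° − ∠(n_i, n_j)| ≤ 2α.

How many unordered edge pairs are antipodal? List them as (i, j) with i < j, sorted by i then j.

count = 10; pairs: (0,2), (0,3), (0,4), (1,3), (1,4), (1,5), (1,6), (2,5), (2,6), (3,6)

α = atan 0.8 = 38.66°;  2α = 77.32°
n_0 = (+0.7644, +0.6448)
n_1 = (-0.5942, +0.8043)
n_2 = (-0.9772, -0.2123)
n_3 = (-0.4027, -0.9153)
n_4 = (+0.1701, -0.9854)
n_5 = (+0.8234, -0.5674)
n_6 = (+0.9983, +0.0576)
  (0,1): δ = 93.69°  ·
  (0,2): δ = 27.89°  ✓
  (0,3): δ = 26.10°  ✓
  (0,4): δ = 59.65°  ✓
  (0,5): δ = 105.28°  ·
  (0,6): δ = 143.15°  ·
  (1,2): δ = 114.20°  ·
  (1,3): δ = 60.21°  ✓
  (1,4): δ = 26.66°  ✓
  (1,5): δ = 18.97°  ✓
  (1,6): δ = 56.84°  ✓
  (2,3): δ = 126.01°  ·
  (2,4): δ = 92.46°  ·
  (2,5): δ = 46.83°  ✓
  (2,6): δ = 8.96°  ✓
  (3,4): δ = 146.45°  ·
  (3,5): δ = 100.82°  ·
  (3,6): δ = 62.95°  ✓
  (4,5): δ = 134.37°  ·
  (4,6): δ = 96.49°  ·
  (5,6): δ = 142.13°  ·
antipodal pairs: 10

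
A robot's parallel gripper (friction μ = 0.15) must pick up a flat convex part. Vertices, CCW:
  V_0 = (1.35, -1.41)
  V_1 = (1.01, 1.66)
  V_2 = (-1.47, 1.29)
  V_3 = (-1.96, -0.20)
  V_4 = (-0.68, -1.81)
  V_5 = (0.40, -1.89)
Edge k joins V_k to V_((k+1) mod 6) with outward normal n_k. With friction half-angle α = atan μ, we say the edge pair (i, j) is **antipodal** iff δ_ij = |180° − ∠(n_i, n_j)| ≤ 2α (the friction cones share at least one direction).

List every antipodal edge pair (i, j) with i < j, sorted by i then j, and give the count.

α = atan 0.15 = 8.53°;  2α = 17.06°
n_0 = (+0.9939, +0.1101)
n_1 = (-0.1476, +0.9891)
n_2 = (-0.9500, +0.3124)
n_3 = (-0.7828, -0.6223)
n_4 = (-0.0739, -0.9973)
n_5 = (+0.4510, -0.8925)
  (0,1): δ = 87.83°  ·
  (0,2): δ = 24.52°  ·
  (0,3): δ = 32.17°  ·
  (0,4): δ = 79.44°  ·
  (0,5): δ = 110.49°  ·
  (1,2): δ = 116.69°  ·
  (1,3): δ = 60.00°  ·
  (1,4): δ = 12.72°  ✓
  (1,5): δ = 18.32°  ·
  (2,3): δ = 123.31°  ·
  (2,4): δ = 76.03°  ·
  (2,5): δ = 44.99°  ·
  (3,4): δ = 132.72°  ·
  (3,5): δ = 101.68°  ·
  (4,5): δ = 148.96°  ·
antipodal pairs: 1

count = 1; pairs: (1,4)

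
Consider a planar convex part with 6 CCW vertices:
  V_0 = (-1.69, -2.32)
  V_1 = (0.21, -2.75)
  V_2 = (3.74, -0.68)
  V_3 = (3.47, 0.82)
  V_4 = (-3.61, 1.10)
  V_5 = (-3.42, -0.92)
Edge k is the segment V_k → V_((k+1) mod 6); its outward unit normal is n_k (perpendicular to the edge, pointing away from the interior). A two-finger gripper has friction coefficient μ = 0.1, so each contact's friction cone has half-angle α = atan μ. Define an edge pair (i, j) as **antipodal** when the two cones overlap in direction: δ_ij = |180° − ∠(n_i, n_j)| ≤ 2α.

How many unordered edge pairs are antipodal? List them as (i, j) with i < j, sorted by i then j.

count = 2; pairs: (0,3), (2,4)

α = atan 0.1 = 5.71°;  2α = 11.42°
n_0 = (-0.2207, -0.9753)
n_1 = (+0.5058, -0.8626)
n_2 = (+0.9842, +0.1772)
n_3 = (+0.0395, +0.9992)
n_4 = (-0.9956, -0.0936)
n_5 = (-0.6291, -0.7773)
  (0,1): δ = 136.86°  ·
  (0,2): δ = 67.04°  ·
  (0,3): δ = 10.49°  ✓
  (0,4): δ = 108.13°  ·
  (0,5): δ = 153.77°  ·
  (1,2): δ = 110.18°  ·
  (1,3): δ = 32.65°  ·
  (1,4): δ = 64.99°  ·
  (1,5): δ = 110.63°  ·
  (2,3): δ = 102.47°  ·
  (2,4): δ = 4.83°  ✓
  (2,5): δ = 40.81°  ·
  (3,4): δ = 82.36°  ·
  (3,5): δ = 36.72°  ·
  (4,5): δ = 134.35°  ·
antipodal pairs: 2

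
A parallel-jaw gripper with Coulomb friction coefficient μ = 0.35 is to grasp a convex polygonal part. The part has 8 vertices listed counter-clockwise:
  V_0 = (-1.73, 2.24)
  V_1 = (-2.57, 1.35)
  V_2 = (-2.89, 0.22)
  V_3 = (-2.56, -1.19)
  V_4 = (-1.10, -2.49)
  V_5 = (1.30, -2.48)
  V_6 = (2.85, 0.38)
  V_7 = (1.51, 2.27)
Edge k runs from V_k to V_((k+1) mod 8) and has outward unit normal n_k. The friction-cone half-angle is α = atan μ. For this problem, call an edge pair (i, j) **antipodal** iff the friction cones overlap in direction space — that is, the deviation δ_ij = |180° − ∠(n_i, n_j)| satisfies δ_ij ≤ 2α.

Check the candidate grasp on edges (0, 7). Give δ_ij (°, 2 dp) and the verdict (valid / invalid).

δ = 133.88°, invalid

α = atan 0.35 = 19.29°;  2α = 38.58°
edge 0: e_0 = (-0.84, -0.89);  n_0 = (-0.7272, +0.6864)
edge 7: e_7 = (-3.24, -0.03);  n_7 = (-0.0093, +1.0000)
∠(n_0, n_7) = 46.12°
δ = |180° − 46.12°| = 133.88°
133.88° > 2α = 38.58°  →  invalid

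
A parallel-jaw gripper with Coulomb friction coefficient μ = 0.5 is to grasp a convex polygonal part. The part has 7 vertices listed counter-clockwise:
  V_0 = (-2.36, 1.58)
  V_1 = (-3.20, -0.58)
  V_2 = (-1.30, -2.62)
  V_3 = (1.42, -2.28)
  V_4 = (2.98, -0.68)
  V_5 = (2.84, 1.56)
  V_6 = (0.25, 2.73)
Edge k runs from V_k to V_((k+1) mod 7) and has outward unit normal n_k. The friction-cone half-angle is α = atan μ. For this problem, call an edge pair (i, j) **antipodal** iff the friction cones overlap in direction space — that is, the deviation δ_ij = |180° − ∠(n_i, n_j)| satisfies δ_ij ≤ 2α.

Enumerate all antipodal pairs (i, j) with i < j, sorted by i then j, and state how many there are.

count = 7; pairs: (0,3), (0,4), (1,4), (1,5), (2,5), (2,6), (3,6)

α = atan 0.5 = 26.57°;  2α = 53.13°
n_0 = (-0.9320, +0.3624)
n_1 = (-0.7318, -0.6816)
n_2 = (+0.1240, -0.9923)
n_3 = (+0.7160, -0.6981)
n_4 = (+0.9981, +0.0624)
n_5 = (+0.4117, +0.9113)
n_6 = (-0.4032, +0.9151)
  (0,1): δ = 115.78°  ·
  (0,2): δ = 61.62°  ·
  (0,3): δ = 23.02°  ✓
  (0,4): δ = 24.83°  ✓
  (0,5): δ = 86.94°  ·
  (0,6): δ = 135.03°  ·
  (1,2): δ = 125.84°  ·
  (1,3): δ = 87.24°  ·
  (1,4): δ = 39.39°  ✓
  (1,5): δ = 22.72°  ✓
  (1,6): δ = 70.81°  ·
  (2,3): δ = 141.40°  ·
  (2,4): δ = 93.55°  ·
  (2,5): δ = 31.44°  ✓
  (2,6): δ = 16.65°  ✓
  (3,4): δ = 132.15°  ·
  (3,5): δ = 70.04°  ·
  (3,6): δ = 21.95°  ✓
  (4,5): δ = 117.89°  ·
  (4,6): δ = 69.80°  ·
  (5,6): δ = 131.91°  ·
antipodal pairs: 7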